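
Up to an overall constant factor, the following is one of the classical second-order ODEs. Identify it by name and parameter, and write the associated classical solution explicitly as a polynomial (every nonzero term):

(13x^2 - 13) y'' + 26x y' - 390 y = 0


All three coefficients share the factor -13; dividing through by -13 gives  (1 - x^2) y'' - 2x y' + 30 y = 0.
This matches the Legendre equation (1 - x^2) y'' - 2x y' + n(n+1) y = 0 (note the -2x y' term) with n(n+1) = 30, so n = 5; the polynomial solution is P_5(x).
With y = sum_k a_k x^k, matching x^k gives (k+2)(k+1) a_{k+2} = [k(k+1) - n(n+1)] a_k = (k - 5)(k + 6) a_k. The right side vanishes at k = 5, so the series with the parity of 5 terminates at degree 5.
Standard normalization (P_n(1) = 1): leading coefficient (2n)!/(2^n (n!)^2) = 3628800/(32*14400) = 63/8, so a_5 = 63/8. Work downward with a_k = (k+1)(k+2) a_{k+2} / ((k - 5)(k + 6)):
  a_3 = (4)(5)(63/8) / ((3 - 5)(3 + 6)) = (315/2)/(-18) = -35/4
  a_1 = (2)(3)(-35/4) / ((1 - 5)(1 + 6)) = (-105/2)/(-28) = 15/8
Hence P_5(x) = 63 x^5/8 - 35 x^3/4 + 15 x/8.

P_5(x); series = 63 x^5/8 - 35 x^3/4 + 15 x/8


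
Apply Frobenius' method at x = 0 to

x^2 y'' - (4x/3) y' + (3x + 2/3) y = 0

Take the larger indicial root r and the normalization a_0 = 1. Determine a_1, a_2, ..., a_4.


Write in Frobenius form y'' + (p(x)/x) y' + (q(x)/x^2) y = 0:
  p(x) = -4/3,  q(x) = 3x + 2/3.
Indicial equation: r(r-1) + (-4/3) r + (2/3) = 0 -> roots r_1 = 2, r_2 = 1/3.
Take r = r_1 = 2. Let y(x) = x^r sum_{n>=0} a_n x^n with a_0 = 1.
Substitute y = x^r sum a_n x^n and match x^{r+n}. The recurrence is
  D(n) a_n + 3 a_{n-1} = 0,  where D(n) = (r+n)(r+n-1) + (-4/3)(r+n) + (2/3).
  a_n = -3 / D(n) * a_{n-1}.
Since the indicial polynomial factors as (r - r_1)(r - r_2), D(n) = (r_1 + n - r_1)(r_1 + n - r_2) = n(n + 5/3).
Evaluating step by step (a_0 = 1):
  n = 1: D(1) = 1(1 + 5/3) = 8/3; numerator = -3(1) = -3; a_1 = (-3)/(8/3) = -9/8
  n = 2: D(2) = 2(2 + 5/3) = 22/3; numerator = -3(-9/8) = 27/8; a_2 = (27/8)/(22/3) = 81/176
  n = 3: D(3) = 3(3 + 5/3) = 14; numerator = -3(81/176) = -243/176; a_3 = (-243/176)/(14) = -243/2464
  n = 4: D(4) = 4(4 + 5/3) = 68/3; numerator = -3(-243/2464) = 729/2464; a_4 = (729/2464)/(68/3) = 2187/167552

r = 2; a_0 = 1; a_1 = -9/8; a_2 = 81/176; a_3 = -243/2464; a_4 = 2187/167552


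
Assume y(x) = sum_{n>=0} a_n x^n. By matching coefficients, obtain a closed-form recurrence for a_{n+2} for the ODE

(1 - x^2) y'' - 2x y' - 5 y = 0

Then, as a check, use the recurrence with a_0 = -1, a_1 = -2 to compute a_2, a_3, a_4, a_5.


Substitute y = sum_n a_n x^n.
(1 - 1 x^2) y'' contributes (n+2)(n+1) a_{n+2} - n(n-1) a_n at x^n.
-2 x y'(x) contributes -2 n a_n at x^n.
-5 y(x) contributes -5 a_n at x^n.
Matching x^n: (n+2)(n+1) a_{n+2} + (-n(n-1) - 2 n - 5) a_n = 0.
Thus a_{n+2} = (n(n-1) + 2 n + 5) / ((n+1)(n+2)) * a_n.

Check with a_0 = -1, a_1 = -2 (apply the recurrence for n = 0, 1, 2, 3): a_0 = -1, a_1 = -2, a_2 = -5/2, a_3 = -7/3, a_4 = -55/24, a_5 = -119/60.

a_(n+2) = (n(n-1) + 2 n + 5) / ((n+1)(n+2)) * a_n; check: a_0 = -1, a_1 = -2, a_2 = -5/2, a_3 = -7/3, a_4 = -55/24, a_5 = -119/60


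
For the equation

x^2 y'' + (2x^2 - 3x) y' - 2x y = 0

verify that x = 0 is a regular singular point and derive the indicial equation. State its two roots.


Divide by x^2 to reach normal form y'' + P_1(x) y' + P_2(x) y = 0 with P_1(x) = 2 - 3/x and P_2(x) = -2/x.
x = 0 is a singular point because the y'-coefficient 2 - 3/x has a pole at x = 0 and the y-coefficient -2/x has a pole at x = 0.
It is a regular singular point because x P_1(x) = p(x) = 2x - 3 and x^2 P_2(x) = q(x) = -2x are polynomials, hence analytic at x = 0.
p(0) = -3,  q(0) = 0.
Indicial equation: r(r-1) + p(0) r + q(0) = 0, i.e. r^2 + (p(0) - 1) r + q(0) = 0, i.e. r^2 - 4 r = 0.
Discriminant: (-4)^2 - 4(0) = 16, so r = (4 ± 4)/2.
Solving: r_1 = 4, r_2 = 0.

indicial: r^2 - 4 r = 0; roots r_1 = 4, r_2 = 0


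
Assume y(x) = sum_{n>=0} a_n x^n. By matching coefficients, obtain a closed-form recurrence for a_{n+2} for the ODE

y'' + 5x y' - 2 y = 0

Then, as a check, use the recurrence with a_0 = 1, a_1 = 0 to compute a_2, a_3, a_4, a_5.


Substitute y = sum_n a_n x^n.
y''(x) has coefficient (n+2)(n+1) a_{n+2} at x^n;
5 x y'(x) has coefficient 5 n a_n at x^n (shift);
-2 y(x) has coefficient -2 a_n at x^n.
Matching x^n: (n+2)(n+1) a_{n+2} + (5n - 2) a_n = 0.
Thus a_{n+2} = (-5n + 2) / ((n+1)(n+2)) * a_n.

Check with a_0 = 1, a_1 = 0 (apply the recurrence for n = 0, 1, 2, 3): a_0 = 1, a_1 = 0, a_2 = 1, a_3 = 0, a_4 = -2/3, a_5 = 0.

a_(n+2) = (-5n + 2) / ((n+1)(n+2)) * a_n; check: a_0 = 1, a_1 = 0, a_2 = 1, a_3 = 0, a_4 = -2/3, a_5 = 0


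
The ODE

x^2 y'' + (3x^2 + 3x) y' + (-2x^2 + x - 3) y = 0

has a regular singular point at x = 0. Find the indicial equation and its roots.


Divide by x^2 to reach normal form y'' + P_1(x) y' + P_2(x) y = 0 with P_1(x) = 3 + 3/x and P_2(x) = -2 + 1/x - 3/x^2.
x = 0 is a singular point because the y'-coefficient 3 + 3/x has a pole at x = 0 and the y-coefficient -2 + 1/x - 3/x^2 has a pole at x = 0.
It is a regular singular point because x P_1(x) = p(x) = 3x + 3 and x^2 P_2(x) = q(x) = -2x^2 + x - 3 are polynomials, hence analytic at x = 0.
p(0) = 3,  q(0) = -3.
Indicial equation: r(r-1) + p(0) r + q(0) = 0, i.e. r^2 + (p(0) - 1) r + q(0) = 0, i.e. r^2 + 2 r - 3 = 0.
Discriminant: (2)^2 - 4(-3) = 16, so r = (-2 ± 4)/2.
Solving: r_1 = 1, r_2 = -3.

indicial: r^2 + 2 r - 3 = 0; roots r_1 = 1, r_2 = -3


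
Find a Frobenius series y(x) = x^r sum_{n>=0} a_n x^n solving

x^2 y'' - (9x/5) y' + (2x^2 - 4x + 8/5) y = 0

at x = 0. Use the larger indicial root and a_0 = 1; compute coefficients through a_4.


Write in Frobenius form y'' + (p(x)/x) y' + (q(x)/x^2) y = 0:
  p(x) = -9/5,  q(x) = 2x^2 - 4x + 8/5.
Indicial equation: r(r-1) + (-9/5) r + (8/5) = 0 -> roots r_1 = 2, r_2 = 4/5.
Take r = r_1 = 2. Let y(x) = x^r sum_{n>=0} a_n x^n with a_0 = 1.
Substitute y = x^r sum a_n x^n and match x^{r+n}. The recurrence is
  D(n) a_n - 4 a_{n-1} + 2 a_{n-2} = 0,  where D(n) = (r+n)(r+n-1) + (-9/5)(r+n) + (8/5).
  a_n = [4 a_{n-1} - 2 a_{n-2}] / D(n).
Since the indicial polynomial factors as (r - r_1)(r - r_2), D(n) = (r_1 + n - r_1)(r_1 + n - r_2) = n(n + 6/5).
Evaluating step by step (a_0 = 1):
  n = 1: D(1) = 1(1 + 6/5) = 11/5; numerator = 4(1) = 4; a_1 = (4)/(11/5) = 20/11
  n = 2: D(2) = 2(2 + 6/5) = 32/5; numerator = 4(20/11) - 2(1) = 58/11; a_2 = (58/11)/(32/5) = 145/176
  n = 3: D(3) = 3(3 + 6/5) = 63/5; numerator = 4(145/176) - 2(20/11) = -15/44; a_3 = (-15/44)/(63/5) = -25/924
  n = 4: D(4) = 4(4 + 6/5) = 104/5; numerator = 4(-25/924) - 2(145/176) = -295/168; a_4 = (-295/168)/(104/5) = -1475/17472

r = 2; a_0 = 1; a_1 = 20/11; a_2 = 145/176; a_3 = -25/924; a_4 = -1475/17472


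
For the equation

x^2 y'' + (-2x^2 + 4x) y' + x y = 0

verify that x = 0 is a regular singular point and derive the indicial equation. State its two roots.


Divide by x^2 to reach normal form y'' + P_1(x) y' + P_2(x) y = 0 with P_1(x) = -2 + 4/x and P_2(x) = 1/x.
x = 0 is a singular point because the y'-coefficient -2 + 4/x has a pole at x = 0 and the y-coefficient 1/x has a pole at x = 0.
It is a regular singular point because x P_1(x) = p(x) = 4 - 2x and x^2 P_2(x) = q(x) = x are polynomials, hence analytic at x = 0.
p(0) = 4,  q(0) = 0.
Indicial equation: r(r-1) + p(0) r + q(0) = 0, i.e. r^2 + (p(0) - 1) r + q(0) = 0, i.e. r^2 + 3 r = 0.
Discriminant: (3)^2 - 4(0) = 9, so r = (-3 ± 3)/2.
Solving: r_1 = 0, r_2 = -3.

indicial: r^2 + 3 r = 0; roots r_1 = 0, r_2 = -3


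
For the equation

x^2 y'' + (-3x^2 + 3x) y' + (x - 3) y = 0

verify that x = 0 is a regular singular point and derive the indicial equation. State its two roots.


Divide by x^2 to reach normal form y'' + P_1(x) y' + P_2(x) y = 0 with P_1(x) = -3 + 3/x and P_2(x) = 1/x - 3/x^2.
x = 0 is a singular point because the y'-coefficient -3 + 3/x has a pole at x = 0 and the y-coefficient 1/x - 3/x^2 has a pole at x = 0.
It is a regular singular point because x P_1(x) = p(x) = 3 - 3x and x^2 P_2(x) = q(x) = x - 3 are polynomials, hence analytic at x = 0.
p(0) = 3,  q(0) = -3.
Indicial equation: r(r-1) + p(0) r + q(0) = 0, i.e. r^2 + (p(0) - 1) r + q(0) = 0, i.e. r^2 + 2 r - 3 = 0.
Discriminant: (2)^2 - 4(-3) = 16, so r = (-2 ± 4)/2.
Solving: r_1 = 1, r_2 = -3.

indicial: r^2 + 2 r - 3 = 0; roots r_1 = 1, r_2 = -3


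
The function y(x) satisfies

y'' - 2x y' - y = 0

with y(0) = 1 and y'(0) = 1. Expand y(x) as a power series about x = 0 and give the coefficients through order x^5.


Ansatz: y(x) = sum_{n>=0} a_n x^n, so y'(x) = sum_{n>=1} n a_n x^(n-1) and y''(x) = sum_{n>=2} n(n-1) a_n x^(n-2).
Substitute into P(x) y'' + Q(x) y' + R(x) y = 0 with P(x) = 1, Q(x) = -2x, R(x) = -1, and match powers of x.
Initial conditions: a_0 = 1, a_1 = 1.
Setting the coefficient of each power of x to zero and solving order by order (substituting the coefficients already found):
  x^0: 2 a_2 - a_0 = 0  ->  2 a_2 = a_0 = 1  ->  a_2 = 1/2
  x^1: 6 a_3 - 3 a_1 = 0  ->  6 a_3 = 3 a_1 = 3  ->  a_3 = 1/2
  x^2: 12 a_4 - 5 a_2 = 0  ->  12 a_4 = 5 a_2 = 5/2  ->  a_4 = 5/24
  x^3: 20 a_5 - 7 a_3 = 0  ->  20 a_5 = 7 a_3 = 7/2  ->  a_5 = 7/40
Truncated series: y(x) = 1 + x + (1/2) x^2 + (1/2) x^3 + (5/24) x^4 + (7/40) x^5 + O(x^6).

a_0 = 1; a_1 = 1; a_2 = 1/2; a_3 = 1/2; a_4 = 5/24; a_5 = 7/40


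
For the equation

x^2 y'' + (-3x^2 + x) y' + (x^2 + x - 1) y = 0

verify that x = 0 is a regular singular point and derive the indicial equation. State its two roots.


Divide by x^2 to reach normal form y'' + P_1(x) y' + P_2(x) y = 0 with P_1(x) = -3 + 1/x and P_2(x) = 1 + 1/x - 1/x^2.
x = 0 is a singular point because the y'-coefficient -3 + 1/x has a pole at x = 0 and the y-coefficient 1 + 1/x - 1/x^2 has a pole at x = 0.
It is a regular singular point because x P_1(x) = p(x) = 1 - 3x and x^2 P_2(x) = q(x) = x^2 + x - 1 are polynomials, hence analytic at x = 0.
p(0) = 1,  q(0) = -1.
Indicial equation: r(r-1) + p(0) r + q(0) = 0, i.e. r^2 + (p(0) - 1) r + q(0) = 0, i.e. r^2 - 1 = 0.
Discriminant: (0)^2 - 4(-1) = 4, so r = (0 ± 2)/2.
Solving: r_1 = 1, r_2 = -1.

indicial: r^2 - 1 = 0; roots r_1 = 1, r_2 = -1


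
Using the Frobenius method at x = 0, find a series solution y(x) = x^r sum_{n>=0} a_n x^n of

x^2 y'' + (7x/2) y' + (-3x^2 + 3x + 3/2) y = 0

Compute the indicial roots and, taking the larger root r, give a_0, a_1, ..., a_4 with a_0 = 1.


Write in Frobenius form y'' + (p(x)/x) y' + (q(x)/x^2) y = 0:
  p(x) = 7/2,  q(x) = -3x^2 + 3x + 3/2.
Indicial equation: r(r-1) + (7/2) r + (3/2) = 0 -> roots r_1 = -1, r_2 = -3/2.
Take r = r_1 = -1. Let y(x) = x^r sum_{n>=0} a_n x^n with a_0 = 1.
Substitute y = x^r sum a_n x^n and match x^{r+n}. The recurrence is
  D(n) a_n + 3 a_{n-1} - 3 a_{n-2} = 0,  where D(n) = (r+n)(r+n-1) + (7/2)(r+n) + (3/2).
  a_n = [-3 a_{n-1} + 3 a_{n-2}] / D(n).
Since the indicial polynomial factors as (r - r_1)(r - r_2), D(n) = (r_1 + n - r_1)(r_1 + n - r_2) = n(n + 1/2).
Evaluating step by step (a_0 = 1):
  n = 1: D(1) = 1(1 + 1/2) = 3/2; numerator = -3(1) = -3; a_1 = (-3)/(3/2) = -2
  n = 2: D(2) = 2(2 + 1/2) = 5; numerator = -3(-2) + 3(1) = 9; a_2 = (9)/(5) = 9/5
  n = 3: D(3) = 3(3 + 1/2) = 21/2; numerator = -3(9/5) + 3(-2) = -57/5; a_3 = (-57/5)/(21/2) = -38/35
  n = 4: D(4) = 4(4 + 1/2) = 18; numerator = -3(-38/35) + 3(9/5) = 303/35; a_4 = (303/35)/(18) = 101/210

r = -1; a_0 = 1; a_1 = -2; a_2 = 9/5; a_3 = -38/35; a_4 = 101/210


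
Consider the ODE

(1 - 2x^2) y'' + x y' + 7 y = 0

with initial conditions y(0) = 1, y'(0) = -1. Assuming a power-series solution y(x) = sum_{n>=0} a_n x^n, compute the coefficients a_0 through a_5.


Ansatz: y(x) = sum_{n>=0} a_n x^n, so y'(x) = sum_{n>=1} n a_n x^(n-1) and y''(x) = sum_{n>=2} n(n-1) a_n x^(n-2).
Substitute into P(x) y'' + Q(x) y' + R(x) y = 0 with P(x) = 1 - 2x^2, Q(x) = x, R(x) = 7, and match powers of x.
Initial conditions: a_0 = 1, a_1 = -1.
Setting the coefficient of each power of x to zero and solving order by order (substituting the coefficients already found):
  x^0: 2 a_2 + 7 a_0 = 0  ->  2 a_2 = -7 a_0 = -7  ->  a_2 = -7/2
  x^1: 6 a_3 + 8 a_1 = 0  ->  6 a_3 = -8 a_1 = 8  ->  a_3 = 4/3
  x^2: 12 a_4 + 5 a_2 = 0  ->  12 a_4 = -5 a_2 = 35/2  ->  a_4 = 35/24
  x^3: 20 a_5 - 2 a_3 = 0  ->  20 a_5 = 2 a_3 = 8/3  ->  a_5 = 2/15
Truncated series: y(x) = 1 - x - (7/2) x^2 + (4/3) x^3 + (35/24) x^4 + (2/15) x^5 + O(x^6).

a_0 = 1; a_1 = -1; a_2 = -7/2; a_3 = 4/3; a_4 = 35/24; a_5 = 2/15


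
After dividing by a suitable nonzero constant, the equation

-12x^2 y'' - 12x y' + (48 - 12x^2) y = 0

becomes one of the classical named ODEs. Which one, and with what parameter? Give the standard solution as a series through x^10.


All three coefficients share the factor -12; dividing through by -12 gives  x^2 y'' + x y' + (x^2 - 4) y = 0.
This matches the Bessel equation x^2 y'' + x y' + (x^2 - nu^2) y = 0 with nu^2 = 4, so nu = 2; the solution bounded at x = 0 is J_2(x).
Frobenius at x = 0: indicial roots ±nu; for r = nu the recurrence k(k + 2nu) c_k = -c_{k-2} gives the standard series J_nu(x) = sum_{k>=0} (-1)^k / (k! (k+nu)!) (x/2)^(2k+nu). Evaluate the first 5 terms:
  k = 0: (-1)^0 / (0! * 2! * 2^2) x^2 = 1/(1*2*4) x^2 = (1/8) x^2
  k = 1: (-1)^1 / (1! * 3! * 2^4) x^4 = -1/(1*6*16) x^4 = (-1/96) x^4
  k = 2: (-1)^2 / (2! * 4! * 2^6) x^6 = 1/(2*24*64) x^6 = (1/3072) x^6
  k = 3: (-1)^3 / (3! * 5! * 2^8) x^8 = -1/(6*120*256) x^8 = (-1/184320) x^8
  k = 4: (-1)^4 / (4! * 6! * 2^10) x^10 = 1/(24*720*1024) x^10 = (1/17694720) x^10
Hence J_2(x) = x^10/17694720 - x^8/184320 + x^6/3072 - x^4/96 + x^2/8 + ....

J_2(x); series = x^10/17694720 - x^8/184320 + x^6/3072 - x^4/96 + x^2/8


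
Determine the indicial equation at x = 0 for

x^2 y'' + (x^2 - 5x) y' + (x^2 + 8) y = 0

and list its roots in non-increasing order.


Divide by x^2 to reach normal form y'' + P_1(x) y' + P_2(x) y = 0 with P_1(x) = 1 - 5/x and P_2(x) = 1 + 8/x^2.
x = 0 is a singular point because the y'-coefficient 1 - 5/x has a pole at x = 0 and the y-coefficient 1 + 8/x^2 has a pole at x = 0.
It is a regular singular point because x P_1(x) = p(x) = x - 5 and x^2 P_2(x) = q(x) = x^2 + 8 are polynomials, hence analytic at x = 0.
p(0) = -5,  q(0) = 8.
Indicial equation: r(r-1) + p(0) r + q(0) = 0, i.e. r^2 + (p(0) - 1) r + q(0) = 0, i.e. r^2 - 6 r + 8 = 0.
Discriminant: (-6)^2 - 4(8) = 4, so r = (6 ± 2)/2.
Solving: r_1 = 4, r_2 = 2.

indicial: r^2 - 6 r + 8 = 0; roots r_1 = 4, r_2 = 2


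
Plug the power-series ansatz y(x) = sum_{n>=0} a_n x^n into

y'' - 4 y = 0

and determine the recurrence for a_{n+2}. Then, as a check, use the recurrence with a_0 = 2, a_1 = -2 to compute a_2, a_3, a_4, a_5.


Substitute y = sum_n a_n x^n into y'' + (const) y = 0.
y''(x) = sum_{n>=0} (n+2)(n+1) a_{n+2} x^n.
The ODE becomes sum_n [(n+2)(n+1) a_{n+2} - 4 a_n] x^n = 0.
Setting each coefficient to zero gives the recurrence:
  (n+2)(n+1) a_{n+2} - 4 a_n = 0,
  a_{n+2} = 4 / ((n+1)(n+2)) a_n.

Check with a_0 = 2, a_1 = -2 (apply the recurrence for n = 0, 1, 2, 3): a_0 = 2, a_1 = -2, a_2 = 4, a_3 = -4/3, a_4 = 4/3, a_5 = -4/15.

a_{n+2} = 4/((n+1)(n+2)) * a_n; check: a_0 = 2, a_1 = -2, a_2 = 4, a_3 = -4/3, a_4 = 4/3, a_5 = -4/15


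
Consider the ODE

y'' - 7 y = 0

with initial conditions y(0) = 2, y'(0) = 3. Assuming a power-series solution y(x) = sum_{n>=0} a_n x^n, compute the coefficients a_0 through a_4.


Ansatz: y(x) = sum_{n>=0} a_n x^n, so y'(x) = sum_{n>=1} n a_n x^(n-1) and y''(x) = sum_{n>=2} n(n-1) a_n x^(n-2).
Substitute into P(x) y'' + Q(x) y' + R(x) y = 0 with P(x) = 1, Q(x) = 0, R(x) = -7, and match powers of x.
Initial conditions: a_0 = 2, a_1 = 3.
Setting the coefficient of each power of x to zero and solving order by order (substituting the coefficients already found):
  x^0: 2 a_2 - 7 a_0 = 0  ->  2 a_2 = 7 a_0 = 14  ->  a_2 = 7
  x^1: 6 a_3 - 7 a_1 = 0  ->  6 a_3 = 7 a_1 = 21  ->  a_3 = 7/2
  x^2: 12 a_4 - 7 a_2 = 0  ->  12 a_4 = 7 a_2 = 49  ->  a_4 = 49/12
Truncated series: y(x) = 2 + 3 x + 7 x^2 + (7/2) x^3 + (49/12) x^4 + O(x^5).

a_0 = 2; a_1 = 3; a_2 = 7; a_3 = 7/2; a_4 = 49/12


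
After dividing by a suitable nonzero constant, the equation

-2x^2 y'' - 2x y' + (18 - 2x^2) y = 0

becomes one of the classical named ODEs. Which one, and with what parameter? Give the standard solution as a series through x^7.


All three coefficients share the factor -2; dividing through by -2 gives  x^2 y'' + x y' + (x^2 - 9) y = 0.
This matches the Bessel equation x^2 y'' + x y' + (x^2 - nu^2) y = 0 with nu^2 = 9, so nu = 3; the solution bounded at x = 0 is J_3(x).
Frobenius at x = 0: indicial roots ±nu; for r = nu the recurrence k(k + 2nu) c_k = -c_{k-2} gives the standard series J_nu(x) = sum_{k>=0} (-1)^k / (k! (k+nu)!) (x/2)^(2k+nu). Evaluate the first 3 terms:
  k = 0: (-1)^0 / (0! * 3! * 2^3) x^3 = 1/(1*6*8) x^3 = (1/48) x^3
  k = 1: (-1)^1 / (1! * 4! * 2^5) x^5 = -1/(1*24*32) x^5 = (-1/768) x^5
  k = 2: (-1)^2 / (2! * 5! * 2^7) x^7 = 1/(2*120*128) x^7 = (1/30720) x^7
Hence J_3(x) = x^7/30720 - x^5/768 + x^3/48 + ....

J_3(x); series = x^7/30720 - x^5/768 + x^3/48


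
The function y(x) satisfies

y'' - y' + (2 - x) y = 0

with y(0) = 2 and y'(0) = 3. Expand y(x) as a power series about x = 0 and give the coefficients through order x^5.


Ansatz: y(x) = sum_{n>=0} a_n x^n, so y'(x) = sum_{n>=1} n a_n x^(n-1) and y''(x) = sum_{n>=2} n(n-1) a_n x^(n-2).
Substitute into P(x) y'' + Q(x) y' + R(x) y = 0 with P(x) = 1, Q(x) = -1, R(x) = 2 - x, and match powers of x.
Initial conditions: a_0 = 2, a_1 = 3.
Setting the coefficient of each power of x to zero and solving order by order (substituting the coefficients already found):
  x^0: 2 a_2 - a_1 + 2 a_0 = 0  ->  2 a_2 = a_1 - 2 a_0 = -1  ->  a_2 = -1/2
  x^1: 6 a_3 - 2 a_2 + 2 a_1 - a_0 = 0  ->  6 a_3 = 2 a_2 - 2 a_1 + a_0 = -5  ->  a_3 = -5/6
  x^2: 12 a_4 - 3 a_3 + 2 a_2 - a_1 = 0  ->  12 a_4 = 3 a_3 - 2 a_2 + a_1 = 3/2  ->  a_4 = 1/8
  x^3: 20 a_5 - 4 a_4 + 2 a_3 - a_2 = 0  ->  20 a_5 = 4 a_4 - 2 a_3 + a_2 = 5/3  ->  a_5 = 1/12
Truncated series: y(x) = 2 + 3 x - (1/2) x^2 - (5/6) x^3 + (1/8) x^4 + (1/12) x^5 + O(x^6).

a_0 = 2; a_1 = 3; a_2 = -1/2; a_3 = -5/6; a_4 = 1/8; a_5 = 1/12


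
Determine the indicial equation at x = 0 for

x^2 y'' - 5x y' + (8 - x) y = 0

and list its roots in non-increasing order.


Divide by x^2 to reach normal form y'' + P_1(x) y' + P_2(x) y = 0 with P_1(x) = -5/x and P_2(x) = -1/x + 8/x^2.
x = 0 is a singular point because the y'-coefficient -5/x has a pole at x = 0 and the y-coefficient -1/x + 8/x^2 has a pole at x = 0.
It is a regular singular point because x P_1(x) = p(x) = -5 and x^2 P_2(x) = q(x) = 8 - x are polynomials, hence analytic at x = 0.
p(0) = -5,  q(0) = 8.
Indicial equation: r(r-1) + p(0) r + q(0) = 0, i.e. r^2 + (p(0) - 1) r + q(0) = 0, i.e. r^2 - 6 r + 8 = 0.
Discriminant: (-6)^2 - 4(8) = 4, so r = (6 ± 2)/2.
Solving: r_1 = 4, r_2 = 2.

indicial: r^2 - 6 r + 8 = 0; roots r_1 = 4, r_2 = 2


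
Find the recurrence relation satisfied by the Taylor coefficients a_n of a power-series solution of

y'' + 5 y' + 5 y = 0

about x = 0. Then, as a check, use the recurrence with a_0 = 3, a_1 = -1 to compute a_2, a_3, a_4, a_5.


Substitute y = sum_n a_n x^n.
y''(x) has coefficient (n+2)(n+1) a_{n+2} at x^n;
5 y'(x) has coefficient 5 (n+1) a_{n+1} at x^n;
5 y(x) has coefficient 5 a_n at x^n.
Matching x^n: (n+2)(n+1) a_{n+2} + 5 (n+1) a_{n+1} + 5 a_n = 0.
Thus a_{n+2} = [-5 (n+1) a_{n+1} - 5 a_n] / ((n+1)(n+2)).

Check with a_0 = 3, a_1 = -1 (apply the recurrence for n = 0, 1, 2, 3): a_0 = 3, a_1 = -1, a_2 = -5, a_3 = 55/6, a_4 = -75/8, a_5 = 85/12.

a_(n+2) = [-5 (n+1) a_(n+1) - 5 a_n] / ((n+1)(n+2)); check: a_0 = 3, a_1 = -1, a_2 = -5, a_3 = 55/6, a_4 = -75/8, a_5 = 85/12


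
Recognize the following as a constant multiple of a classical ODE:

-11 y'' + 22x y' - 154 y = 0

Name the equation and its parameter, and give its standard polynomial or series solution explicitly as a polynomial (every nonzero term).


All three coefficients share the factor -11; dividing through by -11 gives  y'' - 2x y' + 14 y = 0.
This matches the Hermite equation y'' - 2x y' + 2n y = 0 with 2n = 14, so n = 7; the polynomial solution is H_7(x).
With y = sum_k a_k x^k, matching x^k gives (k+2)(k+1) a_{k+2} = 2(k - n) a_k = 2(k - 7) a_k. The right side vanishes at k = 7, so the series with the parity of 7 terminates at degree 7.
Standard normalization: leading coefficient of H_n is 2^n, so a_7 = 2^7 = 128. Work downward with a_k = (k+1)(k+2) a_{k+2} / (2(k - n)):
  a_5 = (6)(7)(128) / (2(5 - 7)) = 5376/(-4) = -1344
  a_3 = (4)(5)(-1344) / (2(3 - 7)) = -26880/(-8) = 3360
  a_1 = (2)(3)(3360) / (2(1 - 7)) = 20160/(-12) = -1680
Hence H_7(x) = 128 x^7 - 1344 x^5 + 3360 x^3 - 1680 x.

H_7(x); series = 128 x^7 - 1344 x^5 + 3360 x^3 - 1680 x


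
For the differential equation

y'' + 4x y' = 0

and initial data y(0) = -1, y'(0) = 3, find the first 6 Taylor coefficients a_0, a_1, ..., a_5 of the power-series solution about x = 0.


Ansatz: y(x) = sum_{n>=0} a_n x^n, so y'(x) = sum_{n>=1} n a_n x^(n-1) and y''(x) = sum_{n>=2} n(n-1) a_n x^(n-2).
Substitute into P(x) y'' + Q(x) y' + R(x) y = 0 with P(x) = 1, Q(x) = 4x, R(x) = 0, and match powers of x.
Initial conditions: a_0 = -1, a_1 = 3.
Setting the coefficient of each power of x to zero and solving order by order (substituting the coefficients already found):
  x^0: 2 a_2 = 0  ->  a_2 = 0
  x^1: 6 a_3 + 4 a_1 = 0  ->  6 a_3 = -4 a_1 = -12  ->  a_3 = -2
  x^2: 12 a_4 + 8 a_2 = 0  ->  12 a_4 = -8 a_2 = 0  ->  a_4 = 0
  x^3: 20 a_5 + 12 a_3 = 0  ->  20 a_5 = -12 a_3 = 24  ->  a_5 = 6/5
Truncated series: y(x) = -1 + 3 x - 2 x^3 + (6/5) x^5 + O(x^6).

a_0 = -1; a_1 = 3; a_2 = 0; a_3 = -2; a_4 = 0; a_5 = 6/5


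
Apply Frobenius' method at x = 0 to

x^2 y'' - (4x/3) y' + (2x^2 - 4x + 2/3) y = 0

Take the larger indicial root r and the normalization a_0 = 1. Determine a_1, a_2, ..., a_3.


Write in Frobenius form y'' + (p(x)/x) y' + (q(x)/x^2) y = 0:
  p(x) = -4/3,  q(x) = 2x^2 - 4x + 2/3.
Indicial equation: r(r-1) + (-4/3) r + (2/3) = 0 -> roots r_1 = 2, r_2 = 1/3.
Take r = r_1 = 2. Let y(x) = x^r sum_{n>=0} a_n x^n with a_0 = 1.
Substitute y = x^r sum a_n x^n and match x^{r+n}. The recurrence is
  D(n) a_n - 4 a_{n-1} + 2 a_{n-2} = 0,  where D(n) = (r+n)(r+n-1) + (-4/3)(r+n) + (2/3).
  a_n = [4 a_{n-1} - 2 a_{n-2}] / D(n).
Since the indicial polynomial factors as (r - r_1)(r - r_2), D(n) = (r_1 + n - r_1)(r_1 + n - r_2) = n(n + 5/3).
Evaluating step by step (a_0 = 1):
  n = 1: D(1) = 1(1 + 5/3) = 8/3; numerator = 4(1) = 4; a_1 = (4)/(8/3) = 3/2
  n = 2: D(2) = 2(2 + 5/3) = 22/3; numerator = 4(3/2) - 2(1) = 4; a_2 = (4)/(22/3) = 6/11
  n = 3: D(3) = 3(3 + 5/3) = 14; numerator = 4(6/11) - 2(3/2) = -9/11; a_3 = (-9/11)/(14) = -9/154

r = 2; a_0 = 1; a_1 = 3/2; a_2 = 6/11; a_3 = -9/154


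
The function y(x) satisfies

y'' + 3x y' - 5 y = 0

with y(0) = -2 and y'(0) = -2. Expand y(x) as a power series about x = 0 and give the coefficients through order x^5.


Ansatz: y(x) = sum_{n>=0} a_n x^n, so y'(x) = sum_{n>=1} n a_n x^(n-1) and y''(x) = sum_{n>=2} n(n-1) a_n x^(n-2).
Substitute into P(x) y'' + Q(x) y' + R(x) y = 0 with P(x) = 1, Q(x) = 3x, R(x) = -5, and match powers of x.
Initial conditions: a_0 = -2, a_1 = -2.
Setting the coefficient of each power of x to zero and solving order by order (substituting the coefficients already found):
  x^0: 2 a_2 - 5 a_0 = 0  ->  2 a_2 = 5 a_0 = -10  ->  a_2 = -5
  x^1: 6 a_3 - 2 a_1 = 0  ->  6 a_3 = 2 a_1 = -4  ->  a_3 = -2/3
  x^2: 12 a_4 + a_2 = 0  ->  12 a_4 = -a_2 = 5  ->  a_4 = 5/12
  x^3: 20 a_5 + 4 a_3 = 0  ->  20 a_5 = -4 a_3 = 8/3  ->  a_5 = 2/15
Truncated series: y(x) = -2 - 2 x - 5 x^2 - (2/3) x^3 + (5/12) x^4 + (2/15) x^5 + O(x^6).

a_0 = -2; a_1 = -2; a_2 = -5; a_3 = -2/3; a_4 = 5/12; a_5 = 2/15


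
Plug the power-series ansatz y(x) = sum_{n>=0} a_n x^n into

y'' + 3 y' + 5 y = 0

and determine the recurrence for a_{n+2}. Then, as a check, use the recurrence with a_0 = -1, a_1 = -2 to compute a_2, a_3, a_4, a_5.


Substitute y = sum_n a_n x^n.
y''(x) has coefficient (n+2)(n+1) a_{n+2} at x^n;
3 y'(x) has coefficient 3 (n+1) a_{n+1} at x^n;
5 y(x) has coefficient 5 a_n at x^n.
Matching x^n: (n+2)(n+1) a_{n+2} + 3 (n+1) a_{n+1} + 5 a_n = 0.
Thus a_{n+2} = [-3 (n+1) a_{n+1} - 5 a_n] / ((n+1)(n+2)).

Check with a_0 = -1, a_1 = -2 (apply the recurrence for n = 0, 1, 2, 3): a_0 = -1, a_1 = -2, a_2 = 11/2, a_3 = -23/6, a_4 = 7/12, a_5 = 73/120.

a_(n+2) = [-3 (n+1) a_(n+1) - 5 a_n] / ((n+1)(n+2)); check: a_0 = -1, a_1 = -2, a_2 = 11/2, a_3 = -23/6, a_4 = 7/12, a_5 = 73/120


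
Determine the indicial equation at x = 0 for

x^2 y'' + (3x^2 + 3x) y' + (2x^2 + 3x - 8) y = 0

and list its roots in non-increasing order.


Divide by x^2 to reach normal form y'' + P_1(x) y' + P_2(x) y = 0 with P_1(x) = 3 + 3/x and P_2(x) = 2 + 3/x - 8/x^2.
x = 0 is a singular point because the y'-coefficient 3 + 3/x has a pole at x = 0 and the y-coefficient 2 + 3/x - 8/x^2 has a pole at x = 0.
It is a regular singular point because x P_1(x) = p(x) = 3x + 3 and x^2 P_2(x) = q(x) = 2x^2 + 3x - 8 are polynomials, hence analytic at x = 0.
p(0) = 3,  q(0) = -8.
Indicial equation: r(r-1) + p(0) r + q(0) = 0, i.e. r^2 + (p(0) - 1) r + q(0) = 0, i.e. r^2 + 2 r - 8 = 0.
Discriminant: (2)^2 - 4(-8) = 36, so r = (-2 ± 6)/2.
Solving: r_1 = 2, r_2 = -4.

indicial: r^2 + 2 r - 8 = 0; roots r_1 = 2, r_2 = -4


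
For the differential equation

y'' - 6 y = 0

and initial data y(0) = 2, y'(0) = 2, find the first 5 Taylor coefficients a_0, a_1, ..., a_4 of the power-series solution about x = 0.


Ansatz: y(x) = sum_{n>=0} a_n x^n, so y'(x) = sum_{n>=1} n a_n x^(n-1) and y''(x) = sum_{n>=2} n(n-1) a_n x^(n-2).
Substitute into P(x) y'' + Q(x) y' + R(x) y = 0 with P(x) = 1, Q(x) = 0, R(x) = -6, and match powers of x.
Initial conditions: a_0 = 2, a_1 = 2.
Setting the coefficient of each power of x to zero and solving order by order (substituting the coefficients already found):
  x^0: 2 a_2 - 6 a_0 = 0  ->  2 a_2 = 6 a_0 = 12  ->  a_2 = 6
  x^1: 6 a_3 - 6 a_1 = 0  ->  6 a_3 = 6 a_1 = 12  ->  a_3 = 2
  x^2: 12 a_4 - 6 a_2 = 0  ->  12 a_4 = 6 a_2 = 36  ->  a_4 = 3
Truncated series: y(x) = 2 + 2 x + 6 x^2 + 2 x^3 + 3 x^4 + O(x^5).

a_0 = 2; a_1 = 2; a_2 = 6; a_3 = 2; a_4 = 3


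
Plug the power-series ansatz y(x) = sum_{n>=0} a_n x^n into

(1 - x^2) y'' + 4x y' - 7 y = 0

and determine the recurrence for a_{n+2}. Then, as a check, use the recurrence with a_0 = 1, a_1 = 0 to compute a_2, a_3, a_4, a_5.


Substitute y = sum_n a_n x^n.
(1 - 1 x^2) y'' contributes (n+2)(n+1) a_{n+2} - n(n-1) a_n at x^n.
4 x y'(x) contributes 4 n a_n at x^n.
-7 y(x) contributes -7 a_n at x^n.
Matching x^n: (n+2)(n+1) a_{n+2} + (-n(n-1) + 4 n - 7) a_n = 0.
Thus a_{n+2} = (n(n-1) - 4 n + 7) / ((n+1)(n+2)) * a_n.

Check with a_0 = 1, a_1 = 0 (apply the recurrence for n = 0, 1, 2, 3): a_0 = 1, a_1 = 0, a_2 = 7/2, a_3 = 0, a_4 = 7/24, a_5 = 0.

a_(n+2) = (n(n-1) - 4 n + 7) / ((n+1)(n+2)) * a_n; check: a_0 = 1, a_1 = 0, a_2 = 7/2, a_3 = 0, a_4 = 7/24, a_5 = 0


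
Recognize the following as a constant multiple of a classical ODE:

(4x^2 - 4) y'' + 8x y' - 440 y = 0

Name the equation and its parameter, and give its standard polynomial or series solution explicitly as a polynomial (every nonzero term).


All three coefficients share the factor -4; dividing through by -4 gives  (1 - x^2) y'' - 2x y' + 110 y = 0.
This matches the Legendre equation (1 - x^2) y'' - 2x y' + n(n+1) y = 0 (note the -2x y' term) with n(n+1) = 110, so n = 10; the polynomial solution is P_10(x).
With y = sum_k a_k x^k, matching x^k gives (k+2)(k+1) a_{k+2} = [k(k+1) - n(n+1)] a_k = (k - 10)(k + 11) a_k. The right side vanishes at k = 10, so the series with the parity of 10 terminates at degree 10.
Standard normalization (P_n(1) = 1): leading coefficient (2n)!/(2^n (n!)^2) = 2432902008176640000/(1024*13168189440000) = 46189/256, so a_10 = 46189/256. Work downward with a_k = (k+1)(k+2) a_{k+2} / ((k - 10)(k + 11)):
  a_8 = (9)(10)(46189/256) / ((8 - 10)(8 + 11)) = (2078505/128)/(-38) = -109395/256
  a_6 = (7)(8)(-109395/256) / ((6 - 10)(6 + 11)) = (-765765/32)/(-68) = 45045/128
  a_4 = (5)(6)(45045/128) / ((4 - 10)(4 + 11)) = (675675/64)/(-90) = -15015/128
  a_2 = (3)(4)(-15015/128) / ((2 - 10)(2 + 11)) = (-45045/32)/(-104) = 3465/256
  a_0 = (1)(2)(3465/256) / ((0 - 10)(0 + 11)) = (3465/128)/(-110) = -63/256
Hence P_10(x) = 46189 x^10/256 - 109395 x^8/256 + 45045 x^6/128 - 15015 x^4/128 + 3465 x^2/256 - 63/256.

P_10(x); series = 46189 x^10/256 - 109395 x^8/256 + 45045 x^6/128 - 15015 x^4/128 + 3465 x^2/256 - 63/256


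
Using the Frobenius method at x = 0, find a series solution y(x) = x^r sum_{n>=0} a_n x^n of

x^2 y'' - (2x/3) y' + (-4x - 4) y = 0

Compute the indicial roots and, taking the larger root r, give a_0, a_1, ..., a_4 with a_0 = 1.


Write in Frobenius form y'' + (p(x)/x) y' + (q(x)/x^2) y = 0:
  p(x) = -2/3,  q(x) = -4x - 4.
Indicial equation: r(r-1) + (-2/3) r + (-4) = 0 -> roots r_1 = 3, r_2 = -4/3.
Take r = r_1 = 3. Let y(x) = x^r sum_{n>=0} a_n x^n with a_0 = 1.
Substitute y = x^r sum a_n x^n and match x^{r+n}. The recurrence is
  D(n) a_n - 4 a_{n-1} = 0,  where D(n) = (r+n)(r+n-1) + (-2/3)(r+n) + (-4).
  a_n = 4 / D(n) * a_{n-1}.
Since the indicial polynomial factors as (r - r_1)(r - r_2), D(n) = (r_1 + n - r_1)(r_1 + n - r_2) = n(n + 13/3).
Evaluating step by step (a_0 = 1):
  n = 1: D(1) = 1(1 + 13/3) = 16/3; numerator = 4(1) = 4; a_1 = (4)/(16/3) = 3/4
  n = 2: D(2) = 2(2 + 13/3) = 38/3; numerator = 4(3/4) = 3; a_2 = (3)/(38/3) = 9/38
  n = 3: D(3) = 3(3 + 13/3) = 22; numerator = 4(9/38) = 18/19; a_3 = (18/19)/(22) = 9/209
  n = 4: D(4) = 4(4 + 13/3) = 100/3; numerator = 4(9/209) = 36/209; a_4 = (36/209)/(100/3) = 27/5225

r = 3; a_0 = 1; a_1 = 3/4; a_2 = 9/38; a_3 = 9/209; a_4 = 27/5225


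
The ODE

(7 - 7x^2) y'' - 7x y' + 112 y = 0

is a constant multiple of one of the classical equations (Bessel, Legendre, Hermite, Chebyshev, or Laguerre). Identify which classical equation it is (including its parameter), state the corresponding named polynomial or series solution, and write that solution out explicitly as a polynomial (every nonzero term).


All three coefficients share the factor 7; dividing through by 7 gives  (1 - x^2) y'' - x y' + 16 y = 0.
This matches the Chebyshev equation (1 - x^2) y'' - x y' + n^2 y = 0 (note the -x y' term, not -2x y') with n^2 = 16, so n = 4; the polynomial solution is T_4(x).
With y = sum_k a_k x^k, matching x^k gives (k+2)(k+1) a_{k+2} = (k^2 - n^2) a_k = (k - 4)(k + 4) a_k. The right side vanishes at k = 4, so the series with the parity of 4 terminates at degree 4.
Standard normalization: leading coefficient of T_n is 2^(n-1), so a_4 = 2^3 = 8. Work downward with a_k = (k+1)(k+2) a_{k+2} / ((k - 4)(k + 4)):
  a_2 = (3)(4)(8) / ((2 - 4)(2 + 4)) = 96/(-12) = -8
  a_0 = (1)(2)(-8) / ((0 - 4)(0 + 4)) = -16/(-16) = 1
Hence T_4(x) = 8 x^4 - 8 x^2 + 1.

T_4(x); series = 8 x^4 - 8 x^2 + 1


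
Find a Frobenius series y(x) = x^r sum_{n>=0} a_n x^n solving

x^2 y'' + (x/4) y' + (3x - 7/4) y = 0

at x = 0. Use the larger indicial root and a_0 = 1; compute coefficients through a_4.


Write in Frobenius form y'' + (p(x)/x) y' + (q(x)/x^2) y = 0:
  p(x) = 1/4,  q(x) = 3x - 7/4.
Indicial equation: r(r-1) + (1/4) r + (-7/4) = 0 -> roots r_1 = 7/4, r_2 = -1.
Take r = r_1 = 7/4. Let y(x) = x^r sum_{n>=0} a_n x^n with a_0 = 1.
Substitute y = x^r sum a_n x^n and match x^{r+n}. The recurrence is
  D(n) a_n + 3 a_{n-1} = 0,  where D(n) = (r+n)(r+n-1) + (1/4)(r+n) + (-7/4).
  a_n = -3 / D(n) * a_{n-1}.
Since the indicial polynomial factors as (r - r_1)(r - r_2), D(n) = (r_1 + n - r_1)(r_1 + n - r_2) = n(n + 11/4).
Evaluating step by step (a_0 = 1):
  n = 1: D(1) = 1(1 + 11/4) = 15/4; numerator = -3(1) = -3; a_1 = (-3)/(15/4) = -4/5
  n = 2: D(2) = 2(2 + 11/4) = 19/2; numerator = -3(-4/5) = 12/5; a_2 = (12/5)/(19/2) = 24/95
  n = 3: D(3) = 3(3 + 11/4) = 69/4; numerator = -3(24/95) = -72/95; a_3 = (-72/95)/(69/4) = -96/2185
  n = 4: D(4) = 4(4 + 11/4) = 27; numerator = -3(-96/2185) = 288/2185; a_4 = (288/2185)/(27) = 32/6555

r = 7/4; a_0 = 1; a_1 = -4/5; a_2 = 24/95; a_3 = -96/2185; a_4 = 32/6555


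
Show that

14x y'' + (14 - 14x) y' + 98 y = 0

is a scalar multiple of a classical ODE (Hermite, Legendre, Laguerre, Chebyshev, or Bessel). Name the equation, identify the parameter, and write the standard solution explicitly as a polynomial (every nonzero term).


All three coefficients share the factor 14; dividing through by 14 gives  x y'' + (1 - x) y' + 7 y = 0.
This matches the Laguerre equation x y'' + (1 - x) y' + n y = 0 with n = 7; the polynomial solution is L_7(x).
With y = sum_k a_k x^k, matching x^k gives (k+1)k a_{k+1} + (k+1) a_{k+1} - k a_k + n a_k = 0, i.e. (k+1)^2 a_{k+1} = (k - n) a_k = (k - 7) a_k. The right side vanishes at k = 7, so the series terminates at degree 7.
Standard normalization L_n(0) = 1 gives a_0 = 1. Work upward with a_{k+1} = (k - 7) a_k / (k+1)^2:
  a_1 = (0 - 7)(1) / 1^2 = -7/1 = -7
  a_2 = (1 - 7)(-7) / 2^2 = 42/4 = 21/2
  a_3 = (2 - 7)(21/2) / 3^2 = (-105/2)/9 = -35/6
  a_4 = (3 - 7)(-35/6) / 4^2 = (70/3)/16 = 35/24
  a_5 = (4 - 7)(35/24) / 5^2 = (-35/8)/25 = -7/40
  a_6 = (5 - 7)(-7/40) / 6^2 = (7/20)/36 = 7/720
  a_7 = (6 - 7)(7/720) / 7^2 = (-7/720)/49 = -1/5040
Hence L_7(x) = -x^7/5040 + 7 x^6/720 - 7 x^5/40 + 35 x^4/24 - 35 x^3/6 + 21 x^2/2 - 7 x + 1.

L_7(x); series = -x^7/5040 + 7 x^6/720 - 7 x^5/40 + 35 x^4/24 - 35 x^3/6 + 21 x^2/2 - 7 x + 1


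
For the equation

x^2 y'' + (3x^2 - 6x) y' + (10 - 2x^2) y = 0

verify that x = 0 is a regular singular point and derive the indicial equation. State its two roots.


Divide by x^2 to reach normal form y'' + P_1(x) y' + P_2(x) y = 0 with P_1(x) = 3 - 6/x and P_2(x) = -2 + 10/x^2.
x = 0 is a singular point because the y'-coefficient 3 - 6/x has a pole at x = 0 and the y-coefficient -2 + 10/x^2 has a pole at x = 0.
It is a regular singular point because x P_1(x) = p(x) = 3x - 6 and x^2 P_2(x) = q(x) = 10 - 2x^2 are polynomials, hence analytic at x = 0.
p(0) = -6,  q(0) = 10.
Indicial equation: r(r-1) + p(0) r + q(0) = 0, i.e. r^2 + (p(0) - 1) r + q(0) = 0, i.e. r^2 - 7 r + 10 = 0.
Discriminant: (-7)^2 - 4(10) = 9, so r = (7 ± 3)/2.
Solving: r_1 = 5, r_2 = 2.

indicial: r^2 - 7 r + 10 = 0; roots r_1 = 5, r_2 = 2


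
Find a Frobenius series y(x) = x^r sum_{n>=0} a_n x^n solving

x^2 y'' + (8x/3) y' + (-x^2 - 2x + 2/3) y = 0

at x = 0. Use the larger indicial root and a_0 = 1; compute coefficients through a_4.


Write in Frobenius form y'' + (p(x)/x) y' + (q(x)/x^2) y = 0:
  p(x) = 8/3,  q(x) = -x^2 - 2x + 2/3.
Indicial equation: r(r-1) + (8/3) r + (2/3) = 0 -> roots r_1 = -2/3, r_2 = -1.
Take r = r_1 = -2/3. Let y(x) = x^r sum_{n>=0} a_n x^n with a_0 = 1.
Substitute y = x^r sum a_n x^n and match x^{r+n}. The recurrence is
  D(n) a_n - 2 a_{n-1} - 1 a_{n-2} = 0,  where D(n) = (r+n)(r+n-1) + (8/3)(r+n) + (2/3).
  a_n = [2 a_{n-1} + 1 a_{n-2}] / D(n).
Since the indicial polynomial factors as (r - r_1)(r - r_2), D(n) = (r_1 + n - r_1)(r_1 + n - r_2) = n(n + 1/3).
Evaluating step by step (a_0 = 1):
  n = 1: D(1) = 1(1 + 1/3) = 4/3; numerator = 2(1) = 2; a_1 = (2)/(4/3) = 3/2
  n = 2: D(2) = 2(2 + 1/3) = 14/3; numerator = 2(3/2) + 1(1) = 4; a_2 = (4)/(14/3) = 6/7
  n = 3: D(3) = 3(3 + 1/3) = 10; numerator = 2(6/7) + 1(3/2) = 45/14; a_3 = (45/14)/(10) = 9/28
  n = 4: D(4) = 4(4 + 1/3) = 52/3; numerator = 2(9/28) + 1(6/7) = 3/2; a_4 = (3/2)/(52/3) = 9/104

r = -2/3; a_0 = 1; a_1 = 3/2; a_2 = 6/7; a_3 = 9/28; a_4 = 9/104


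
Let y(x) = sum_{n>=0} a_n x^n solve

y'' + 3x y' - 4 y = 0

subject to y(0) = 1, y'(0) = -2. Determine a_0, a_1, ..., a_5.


Ansatz: y(x) = sum_{n>=0} a_n x^n, so y'(x) = sum_{n>=1} n a_n x^(n-1) and y''(x) = sum_{n>=2} n(n-1) a_n x^(n-2).
Substitute into P(x) y'' + Q(x) y' + R(x) y = 0 with P(x) = 1, Q(x) = 3x, R(x) = -4, and match powers of x.
Initial conditions: a_0 = 1, a_1 = -2.
Setting the coefficient of each power of x to zero and solving order by order (substituting the coefficients already found):
  x^0: 2 a_2 - 4 a_0 = 0  ->  2 a_2 = 4 a_0 = 4  ->  a_2 = 2
  x^1: 6 a_3 - a_1 = 0  ->  6 a_3 = a_1 = -2  ->  a_3 = -1/3
  x^2: 12 a_4 + 2 a_2 = 0  ->  12 a_4 = -2 a_2 = -4  ->  a_4 = -1/3
  x^3: 20 a_5 + 5 a_3 = 0  ->  20 a_5 = -5 a_3 = 5/3  ->  a_5 = 1/12
Truncated series: y(x) = 1 - 2 x + 2 x^2 - (1/3) x^3 - (1/3) x^4 + (1/12) x^5 + O(x^6).

a_0 = 1; a_1 = -2; a_2 = 2; a_3 = -1/3; a_4 = -1/3; a_5 = 1/12


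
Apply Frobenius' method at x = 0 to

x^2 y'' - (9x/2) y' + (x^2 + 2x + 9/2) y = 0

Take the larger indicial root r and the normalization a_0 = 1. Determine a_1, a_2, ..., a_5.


Write in Frobenius form y'' + (p(x)/x) y' + (q(x)/x^2) y = 0:
  p(x) = -9/2,  q(x) = x^2 + 2x + 9/2.
Indicial equation: r(r-1) + (-9/2) r + (9/2) = 0 -> roots r_1 = 9/2, r_2 = 1.
Take r = r_1 = 9/2. Let y(x) = x^r sum_{n>=0} a_n x^n with a_0 = 1.
Substitute y = x^r sum a_n x^n and match x^{r+n}. The recurrence is
  D(n) a_n + 2 a_{n-1} + 1 a_{n-2} = 0,  where D(n) = (r+n)(r+n-1) + (-9/2)(r+n) + (9/2).
  a_n = [-2 a_{n-1} - 1 a_{n-2}] / D(n).
Since the indicial polynomial factors as (r - r_1)(r - r_2), D(n) = (r_1 + n - r_1)(r_1 + n - r_2) = n(n + 7/2).
Evaluating step by step (a_0 = 1):
  n = 1: D(1) = 1(1 + 7/2) = 9/2; numerator = -2(1) = -2; a_1 = (-2)/(9/2) = -4/9
  n = 2: D(2) = 2(2 + 7/2) = 11; numerator = -2(-4/9) - 1(1) = -1/9; a_2 = (-1/9)/(11) = -1/99
  n = 3: D(3) = 3(3 + 7/2) = 39/2; numerator = -2(-1/99) - 1(-4/9) = 46/99; a_3 = (46/99)/(39/2) = 92/3861
  n = 4: D(4) = 4(4 + 7/2) = 30; numerator = -2(92/3861) - 1(-1/99) = -145/3861; a_4 = (-145/3861)/(30) = -29/23166
  n = 5: D(5) = 5(5 + 7/2) = 85/2; numerator = -2(-29/23166) - 1(92/3861) = -19/891; a_5 = (-19/891)/(85/2) = -38/75735

r = 9/2; a_0 = 1; a_1 = -4/9; a_2 = -1/99; a_3 = 92/3861; a_4 = -29/23166; a_5 = -38/75735


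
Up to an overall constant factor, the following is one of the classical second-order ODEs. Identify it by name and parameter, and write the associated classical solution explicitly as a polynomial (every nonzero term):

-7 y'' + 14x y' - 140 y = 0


All three coefficients share the factor -7; dividing through by -7 gives  y'' - 2x y' + 20 y = 0.
This matches the Hermite equation y'' - 2x y' + 2n y = 0 with 2n = 20, so n = 10; the polynomial solution is H_10(x).
With y = sum_k a_k x^k, matching x^k gives (k+2)(k+1) a_{k+2} = 2(k - n) a_k = 2(k - 10) a_k. The right side vanishes at k = 10, so the series with the parity of 10 terminates at degree 10.
Standard normalization: leading coefficient of H_n is 2^n, so a_10 = 2^10 = 1024. Work downward with a_k = (k+1)(k+2) a_{k+2} / (2(k - n)):
  a_8 = (9)(10)(1024) / (2(8 - 10)) = 92160/(-4) = -23040
  a_6 = (7)(8)(-23040) / (2(6 - 10)) = -1290240/(-8) = 161280
  a_4 = (5)(6)(161280) / (2(4 - 10)) = 4838400/(-12) = -403200
  a_2 = (3)(4)(-403200) / (2(2 - 10)) = -4838400/(-16) = 302400
  a_0 = (1)(2)(302400) / (2(0 - 10)) = 604800/(-20) = -30240
Hence H_10(x) = 1024 x^10 - 23040 x^8 + 161280 x^6 - 403200 x^4 + 302400 x^2 - 30240.

H_10(x); series = 1024 x^10 - 23040 x^8 + 161280 x^6 - 403200 x^4 + 302400 x^2 - 30240


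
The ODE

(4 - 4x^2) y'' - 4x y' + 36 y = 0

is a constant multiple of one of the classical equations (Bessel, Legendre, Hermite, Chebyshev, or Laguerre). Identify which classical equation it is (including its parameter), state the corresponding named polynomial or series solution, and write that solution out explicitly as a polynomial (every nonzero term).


All three coefficients share the factor 4; dividing through by 4 gives  (1 - x^2) y'' - x y' + 9 y = 0.
This matches the Chebyshev equation (1 - x^2) y'' - x y' + n^2 y = 0 (note the -x y' term, not -2x y') with n^2 = 9, so n = 3; the polynomial solution is T_3(x).
With y = sum_k a_k x^k, matching x^k gives (k+2)(k+1) a_{k+2} = (k^2 - n^2) a_k = (k - 3)(k + 3) a_k. The right side vanishes at k = 3, so the series with the parity of 3 terminates at degree 3.
Standard normalization: leading coefficient of T_n is 2^(n-1), so a_3 = 2^2 = 4. Work downward with a_k = (k+1)(k+2) a_{k+2} / ((k - 3)(k + 3)):
  a_1 = (2)(3)(4) / ((1 - 3)(1 + 3)) = 24/(-8) = -3
Hence T_3(x) = 4 x^3 - 3 x.

T_3(x); series = 4 x^3 - 3 x


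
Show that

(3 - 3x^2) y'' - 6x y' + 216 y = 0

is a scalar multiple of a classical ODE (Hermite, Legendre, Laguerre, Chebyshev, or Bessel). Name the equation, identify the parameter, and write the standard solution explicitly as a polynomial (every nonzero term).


All three coefficients share the factor 3; dividing through by 3 gives  (1 - x^2) y'' - 2x y' + 72 y = 0.
This matches the Legendre equation (1 - x^2) y'' - 2x y' + n(n+1) y = 0 (note the -2x y' term) with n(n+1) = 72, so n = 8; the polynomial solution is P_8(x).
With y = sum_k a_k x^k, matching x^k gives (k+2)(k+1) a_{k+2} = [k(k+1) - n(n+1)] a_k = (k - 8)(k + 9) a_k. The right side vanishes at k = 8, so the series with the parity of 8 terminates at degree 8.
Standard normalization (P_n(1) = 1): leading coefficient (2n)!/(2^n (n!)^2) = 20922789888000/(256*1625702400) = 6435/128, so a_8 = 6435/128. Work downward with a_k = (k+1)(k+2) a_{k+2} / ((k - 8)(k + 9)):
  a_6 = (7)(8)(6435/128) / ((6 - 8)(6 + 9)) = (45045/16)/(-30) = -3003/32
  a_4 = (5)(6)(-3003/32) / ((4 - 8)(4 + 9)) = (-45045/16)/(-52) = 3465/64
  a_2 = (3)(4)(3465/64) / ((2 - 8)(2 + 9)) = (10395/16)/(-66) = -315/32
  a_0 = (1)(2)(-315/32) / ((0 - 8)(0 + 9)) = (-315/16)/(-72) = 35/128
Hence P_8(x) = 6435 x^8/128 - 3003 x^6/32 + 3465 x^4/64 - 315 x^2/32 + 35/128.

P_8(x); series = 6435 x^8/128 - 3003 x^6/32 + 3465 x^4/64 - 315 x^2/32 + 35/128
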